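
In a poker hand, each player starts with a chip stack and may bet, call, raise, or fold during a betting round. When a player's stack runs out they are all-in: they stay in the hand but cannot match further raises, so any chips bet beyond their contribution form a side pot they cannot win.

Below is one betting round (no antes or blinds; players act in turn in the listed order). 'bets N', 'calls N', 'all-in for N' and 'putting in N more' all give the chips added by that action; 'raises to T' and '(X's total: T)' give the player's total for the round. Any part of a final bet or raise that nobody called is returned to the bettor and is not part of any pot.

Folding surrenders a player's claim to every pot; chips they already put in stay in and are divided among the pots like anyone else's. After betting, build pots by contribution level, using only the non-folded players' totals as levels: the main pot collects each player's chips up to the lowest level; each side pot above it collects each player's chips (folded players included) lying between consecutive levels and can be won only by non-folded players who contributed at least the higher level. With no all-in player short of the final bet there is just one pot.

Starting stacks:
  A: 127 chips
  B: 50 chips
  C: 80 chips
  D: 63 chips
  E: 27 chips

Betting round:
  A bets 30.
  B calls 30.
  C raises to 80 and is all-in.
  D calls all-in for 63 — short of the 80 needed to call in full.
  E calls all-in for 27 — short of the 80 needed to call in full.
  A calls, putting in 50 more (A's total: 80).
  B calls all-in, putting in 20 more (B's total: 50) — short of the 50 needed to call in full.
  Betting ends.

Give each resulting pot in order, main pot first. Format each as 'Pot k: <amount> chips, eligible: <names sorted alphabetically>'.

Contributions: A=80, B=50, C=80, D=63, E=27
Pot levels (distinct totals of non-folded players): 27, 50, 63, 80
Layer 1-27: 27 each from A, B, C, D, E = 27*5 = 135 chips; eligible A, B, C, D, E
Layer 28-50: 23 each from A, B, C, D = 23*4 = 92 chips; eligible A, B, C, D
Layer 51-63: 13 each from A, C, D = 13*3 = 39 chips; eligible A, C, D
Layer 64-80: 17 each from A, C = 17*2 = 34 chips; eligible A, C

Pot 1: 135 chips, eligible: A, B, C, D, E
Pot 2: 92 chips, eligible: A, B, C, D
Pot 3: 39 chips, eligible: A, C, D
Pot 4: 34 chips, eligible: A, C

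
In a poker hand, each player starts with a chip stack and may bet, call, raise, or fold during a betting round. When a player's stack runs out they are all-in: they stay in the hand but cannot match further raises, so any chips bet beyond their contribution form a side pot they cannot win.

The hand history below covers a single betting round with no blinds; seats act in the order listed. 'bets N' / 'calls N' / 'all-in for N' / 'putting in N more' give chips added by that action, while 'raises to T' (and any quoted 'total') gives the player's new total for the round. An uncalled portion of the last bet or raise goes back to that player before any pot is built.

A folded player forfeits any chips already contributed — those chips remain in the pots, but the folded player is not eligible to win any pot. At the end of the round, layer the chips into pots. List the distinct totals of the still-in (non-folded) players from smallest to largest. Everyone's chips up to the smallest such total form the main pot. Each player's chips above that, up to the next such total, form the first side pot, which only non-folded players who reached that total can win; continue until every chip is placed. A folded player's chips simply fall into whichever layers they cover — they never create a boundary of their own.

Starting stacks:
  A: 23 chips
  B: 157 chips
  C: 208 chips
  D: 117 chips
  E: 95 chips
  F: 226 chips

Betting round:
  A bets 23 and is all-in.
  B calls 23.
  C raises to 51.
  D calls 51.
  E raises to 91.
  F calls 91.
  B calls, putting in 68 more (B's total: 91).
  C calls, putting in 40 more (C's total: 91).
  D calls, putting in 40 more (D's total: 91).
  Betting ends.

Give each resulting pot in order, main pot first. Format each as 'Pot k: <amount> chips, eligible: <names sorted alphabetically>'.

Pot 1: 138 chips, eligible: A, B, C, D, E, F
Pot 2: 340 chips, eligible: B, C, D, E, F

Derivation:
Contributions: A=23, B=91, C=91, D=91, E=91, F=91
Pot levels (distinct totals of non-folded players): 23, 91
Layer 1-23: 23 each from A, B, C, D, E, F = 23*6 = 138 chips; eligible A, B, C, D, E, F
Layer 24-91: 68 each from B, C, D, E, F = 68*5 = 340 chips; eligible B, C, D, E, F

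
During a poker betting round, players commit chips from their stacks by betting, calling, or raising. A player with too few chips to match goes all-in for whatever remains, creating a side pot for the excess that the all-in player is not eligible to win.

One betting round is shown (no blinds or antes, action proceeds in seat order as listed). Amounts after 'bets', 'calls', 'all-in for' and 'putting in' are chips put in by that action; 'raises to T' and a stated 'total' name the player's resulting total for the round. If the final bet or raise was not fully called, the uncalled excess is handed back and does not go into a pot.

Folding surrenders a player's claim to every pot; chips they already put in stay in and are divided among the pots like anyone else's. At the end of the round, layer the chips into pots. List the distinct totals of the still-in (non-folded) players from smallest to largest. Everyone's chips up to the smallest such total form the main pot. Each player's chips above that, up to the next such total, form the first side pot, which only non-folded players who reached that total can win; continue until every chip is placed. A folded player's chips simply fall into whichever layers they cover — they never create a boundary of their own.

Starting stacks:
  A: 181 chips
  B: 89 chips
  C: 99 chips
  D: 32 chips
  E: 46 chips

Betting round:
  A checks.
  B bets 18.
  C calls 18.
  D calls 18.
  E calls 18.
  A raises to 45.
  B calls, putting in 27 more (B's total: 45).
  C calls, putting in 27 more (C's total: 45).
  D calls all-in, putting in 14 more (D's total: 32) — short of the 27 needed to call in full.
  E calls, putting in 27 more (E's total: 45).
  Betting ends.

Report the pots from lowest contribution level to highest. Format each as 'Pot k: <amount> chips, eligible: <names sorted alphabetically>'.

Pot 1: 160 chips, eligible: A, B, C, D, E
Pot 2: 52 chips, eligible: A, B, C, E

Derivation:
Contributions: A=45, B=45, C=45, D=32, E=45
Pot levels (distinct totals of non-folded players): 32, 45
Layer 1-32: 32 each from A, B, C, D, E = 32*5 = 160 chips; eligible A, B, C, D, E
Layer 33-45: 13 each from A, B, C, E = 13*4 = 52 chips; eligible A, B, C, E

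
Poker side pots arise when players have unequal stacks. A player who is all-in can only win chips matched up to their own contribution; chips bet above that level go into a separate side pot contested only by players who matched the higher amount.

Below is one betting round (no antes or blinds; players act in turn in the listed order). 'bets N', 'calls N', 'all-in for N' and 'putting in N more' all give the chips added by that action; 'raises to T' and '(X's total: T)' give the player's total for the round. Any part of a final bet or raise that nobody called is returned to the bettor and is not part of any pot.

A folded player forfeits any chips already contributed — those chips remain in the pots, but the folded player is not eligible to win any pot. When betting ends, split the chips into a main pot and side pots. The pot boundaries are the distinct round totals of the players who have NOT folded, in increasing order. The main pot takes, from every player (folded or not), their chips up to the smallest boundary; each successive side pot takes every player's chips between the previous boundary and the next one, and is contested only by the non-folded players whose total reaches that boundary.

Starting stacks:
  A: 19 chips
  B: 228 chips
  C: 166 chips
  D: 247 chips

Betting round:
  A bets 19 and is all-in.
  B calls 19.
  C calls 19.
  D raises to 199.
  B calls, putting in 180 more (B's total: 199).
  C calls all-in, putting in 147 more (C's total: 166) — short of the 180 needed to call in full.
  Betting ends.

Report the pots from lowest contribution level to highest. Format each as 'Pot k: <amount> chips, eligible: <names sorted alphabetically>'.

Pot 1: 76 chips, eligible: A, B, C, D
Pot 2: 441 chips, eligible: B, C, D
Pot 3: 66 chips, eligible: B, D

Derivation:
Contributions: A=19, B=199, C=166, D=199
Pot levels (distinct totals of non-folded players): 19, 166, 199
Layer 1-19: 19 each from A, B, C, D = 19*4 = 76 chips; eligible A, B, C, D
Layer 20-166: 147 each from B, C, D = 147*3 = 441 chips; eligible B, C, D
Layer 167-199: 33 each from B, D = 33*2 = 66 chips; eligible B, D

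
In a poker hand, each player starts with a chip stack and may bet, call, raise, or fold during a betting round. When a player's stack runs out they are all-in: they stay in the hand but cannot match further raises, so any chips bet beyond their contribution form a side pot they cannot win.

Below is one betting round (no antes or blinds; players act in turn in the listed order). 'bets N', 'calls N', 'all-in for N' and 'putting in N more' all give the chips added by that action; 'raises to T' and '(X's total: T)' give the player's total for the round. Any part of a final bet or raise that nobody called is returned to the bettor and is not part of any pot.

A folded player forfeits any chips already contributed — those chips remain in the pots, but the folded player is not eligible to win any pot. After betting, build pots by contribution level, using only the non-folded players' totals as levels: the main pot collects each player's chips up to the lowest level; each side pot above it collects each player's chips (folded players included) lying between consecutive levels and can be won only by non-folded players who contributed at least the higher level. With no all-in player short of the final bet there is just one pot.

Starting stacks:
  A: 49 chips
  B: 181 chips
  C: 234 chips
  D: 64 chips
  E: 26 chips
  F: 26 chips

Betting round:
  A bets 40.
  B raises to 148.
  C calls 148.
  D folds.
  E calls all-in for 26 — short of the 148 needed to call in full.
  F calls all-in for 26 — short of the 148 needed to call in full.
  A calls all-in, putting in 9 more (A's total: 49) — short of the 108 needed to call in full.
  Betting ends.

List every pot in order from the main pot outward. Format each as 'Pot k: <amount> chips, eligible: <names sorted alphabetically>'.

Contributions: A=49, B=148, C=148, E=26, F=26
Folded: D
Pot levels (distinct totals of non-folded players): 26, 49, 148
Layer 1-26: 26 each from A, B, C, E, F = 26*5 = 130 chips; eligible A, B, C, E, F
Layer 27-49: 23 each from A, B, C = 23*3 = 69 chips; eligible A, B, C
Layer 50-148: 99 each from B, C = 99*2 = 198 chips; eligible B, C

Pot 1: 130 chips, eligible: A, B, C, E, F
Pot 2: 69 chips, eligible: A, B, C
Pot 3: 198 chips, eligible: B, C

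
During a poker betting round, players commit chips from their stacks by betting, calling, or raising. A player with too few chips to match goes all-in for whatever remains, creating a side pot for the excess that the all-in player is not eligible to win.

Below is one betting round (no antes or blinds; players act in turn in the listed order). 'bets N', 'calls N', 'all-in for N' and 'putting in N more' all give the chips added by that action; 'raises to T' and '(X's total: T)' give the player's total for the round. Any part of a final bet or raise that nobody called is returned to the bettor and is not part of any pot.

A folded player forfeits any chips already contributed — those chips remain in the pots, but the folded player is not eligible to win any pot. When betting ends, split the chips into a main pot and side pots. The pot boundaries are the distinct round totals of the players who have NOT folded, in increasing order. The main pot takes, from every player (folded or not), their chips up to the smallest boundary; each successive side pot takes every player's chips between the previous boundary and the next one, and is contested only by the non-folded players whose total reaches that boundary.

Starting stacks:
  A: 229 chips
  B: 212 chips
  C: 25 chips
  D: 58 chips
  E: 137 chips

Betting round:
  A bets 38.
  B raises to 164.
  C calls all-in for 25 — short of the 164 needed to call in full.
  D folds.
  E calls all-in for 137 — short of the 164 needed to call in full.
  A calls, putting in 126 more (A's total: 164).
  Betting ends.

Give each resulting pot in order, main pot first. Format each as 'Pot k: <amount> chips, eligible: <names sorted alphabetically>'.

Contributions: A=164, B=164, C=25, E=137
Folded: D
Pot levels (distinct totals of non-folded players): 25, 137, 164
Layer 1-25: 25 each from A, B, C, E = 25*4 = 100 chips; eligible A, B, C, E
Layer 26-137: 112 each from A, B, E = 112*3 = 336 chips; eligible A, B, E
Layer 138-164: 27 each from A, B = 27*2 = 54 chips; eligible A, B

Pot 1: 100 chips, eligible: A, B, C, E
Pot 2: 336 chips, eligible: A, B, E
Pot 3: 54 chips, eligible: A, B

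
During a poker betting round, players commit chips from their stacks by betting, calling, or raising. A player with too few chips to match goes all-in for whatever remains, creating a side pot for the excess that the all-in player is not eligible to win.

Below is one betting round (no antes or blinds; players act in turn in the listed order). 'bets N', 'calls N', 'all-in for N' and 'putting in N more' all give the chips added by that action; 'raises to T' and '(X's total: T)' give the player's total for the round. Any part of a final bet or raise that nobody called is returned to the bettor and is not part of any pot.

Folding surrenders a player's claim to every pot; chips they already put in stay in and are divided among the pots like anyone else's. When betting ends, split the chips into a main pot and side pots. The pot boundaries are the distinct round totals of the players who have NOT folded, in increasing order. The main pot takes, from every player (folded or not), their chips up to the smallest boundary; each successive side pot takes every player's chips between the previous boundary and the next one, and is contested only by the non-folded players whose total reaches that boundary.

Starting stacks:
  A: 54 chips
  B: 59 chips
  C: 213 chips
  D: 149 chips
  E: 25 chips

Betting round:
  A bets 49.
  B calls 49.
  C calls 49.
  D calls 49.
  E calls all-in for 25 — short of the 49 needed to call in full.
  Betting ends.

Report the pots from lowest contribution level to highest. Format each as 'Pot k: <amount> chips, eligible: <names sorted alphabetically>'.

Pot 1: 125 chips, eligible: A, B, C, D, E
Pot 2: 96 chips, eligible: A, B, C, D

Derivation:
Contributions: A=49, B=49, C=49, D=49, E=25
Pot levels (distinct totals of non-folded players): 25, 49
Layer 1-25: 25 each from A, B, C, D, E = 25*5 = 125 chips; eligible A, B, C, D, E
Layer 26-49: 24 each from A, B, C, D = 24*4 = 96 chips; eligible A, B, C, D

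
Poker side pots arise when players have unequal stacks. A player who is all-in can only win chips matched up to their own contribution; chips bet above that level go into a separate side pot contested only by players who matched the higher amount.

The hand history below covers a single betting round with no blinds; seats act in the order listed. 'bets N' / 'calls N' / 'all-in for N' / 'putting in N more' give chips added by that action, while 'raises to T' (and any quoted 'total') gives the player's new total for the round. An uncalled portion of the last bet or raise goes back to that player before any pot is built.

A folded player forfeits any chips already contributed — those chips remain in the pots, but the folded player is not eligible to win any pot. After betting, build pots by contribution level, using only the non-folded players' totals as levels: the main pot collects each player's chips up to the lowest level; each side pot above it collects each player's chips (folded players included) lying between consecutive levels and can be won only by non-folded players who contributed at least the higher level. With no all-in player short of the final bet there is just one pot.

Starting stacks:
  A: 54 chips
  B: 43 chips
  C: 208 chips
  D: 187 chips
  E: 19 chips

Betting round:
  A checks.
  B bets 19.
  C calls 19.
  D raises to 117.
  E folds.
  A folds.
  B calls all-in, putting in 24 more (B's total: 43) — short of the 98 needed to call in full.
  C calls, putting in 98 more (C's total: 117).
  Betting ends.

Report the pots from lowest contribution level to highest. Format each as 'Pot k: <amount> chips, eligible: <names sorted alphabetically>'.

Contributions: B=43, C=117, D=117
Folded: A, E
Pot levels (distinct totals of non-folded players): 43, 117
Layer 1-43: 43 each from B, C, D = 43*3 = 129 chips; eligible B, C, D
Layer 44-117: 74 each from C, D = 74*2 = 148 chips; eligible C, D

Pot 1: 129 chips, eligible: B, C, D
Pot 2: 148 chips, eligible: C, D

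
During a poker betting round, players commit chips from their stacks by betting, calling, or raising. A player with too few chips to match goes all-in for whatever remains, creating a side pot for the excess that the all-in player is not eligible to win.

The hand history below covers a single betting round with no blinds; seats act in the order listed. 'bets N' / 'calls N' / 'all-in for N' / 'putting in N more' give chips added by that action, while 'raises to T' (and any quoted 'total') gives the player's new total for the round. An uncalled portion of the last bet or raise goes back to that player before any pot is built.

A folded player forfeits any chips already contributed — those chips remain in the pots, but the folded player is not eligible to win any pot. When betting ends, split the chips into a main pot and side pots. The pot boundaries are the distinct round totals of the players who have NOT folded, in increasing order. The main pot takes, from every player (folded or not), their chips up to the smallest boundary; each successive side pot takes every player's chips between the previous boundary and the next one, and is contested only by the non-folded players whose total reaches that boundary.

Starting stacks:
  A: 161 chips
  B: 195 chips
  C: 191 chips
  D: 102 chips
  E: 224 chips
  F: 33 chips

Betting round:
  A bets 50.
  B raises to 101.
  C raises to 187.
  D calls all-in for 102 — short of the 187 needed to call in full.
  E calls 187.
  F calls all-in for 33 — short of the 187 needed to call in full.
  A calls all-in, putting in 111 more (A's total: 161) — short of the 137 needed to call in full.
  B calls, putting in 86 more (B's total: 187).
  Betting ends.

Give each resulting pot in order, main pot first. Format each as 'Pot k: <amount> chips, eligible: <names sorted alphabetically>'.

Contributions: A=161, B=187, C=187, D=102, E=187, F=33
Pot levels (distinct totals of non-folded players): 33, 102, 161, 187
Layer 1-33: 33 each from A, B, C, D, E, F = 33*6 = 198 chips; eligible A, B, C, D, E, F
Layer 34-102: 69 each from A, B, C, D, E = 69*5 = 345 chips; eligible A, B, C, D, E
Layer 103-161: 59 each from A, B, C, E = 59*4 = 236 chips; eligible A, B, C, E
Layer 162-187: 26 each from B, C, E = 26*3 = 78 chips; eligible B, C, E

Pot 1: 198 chips, eligible: A, B, C, D, E, F
Pot 2: 345 chips, eligible: A, B, C, D, E
Pot 3: 236 chips, eligible: A, B, C, E
Pot 4: 78 chips, eligible: B, C, E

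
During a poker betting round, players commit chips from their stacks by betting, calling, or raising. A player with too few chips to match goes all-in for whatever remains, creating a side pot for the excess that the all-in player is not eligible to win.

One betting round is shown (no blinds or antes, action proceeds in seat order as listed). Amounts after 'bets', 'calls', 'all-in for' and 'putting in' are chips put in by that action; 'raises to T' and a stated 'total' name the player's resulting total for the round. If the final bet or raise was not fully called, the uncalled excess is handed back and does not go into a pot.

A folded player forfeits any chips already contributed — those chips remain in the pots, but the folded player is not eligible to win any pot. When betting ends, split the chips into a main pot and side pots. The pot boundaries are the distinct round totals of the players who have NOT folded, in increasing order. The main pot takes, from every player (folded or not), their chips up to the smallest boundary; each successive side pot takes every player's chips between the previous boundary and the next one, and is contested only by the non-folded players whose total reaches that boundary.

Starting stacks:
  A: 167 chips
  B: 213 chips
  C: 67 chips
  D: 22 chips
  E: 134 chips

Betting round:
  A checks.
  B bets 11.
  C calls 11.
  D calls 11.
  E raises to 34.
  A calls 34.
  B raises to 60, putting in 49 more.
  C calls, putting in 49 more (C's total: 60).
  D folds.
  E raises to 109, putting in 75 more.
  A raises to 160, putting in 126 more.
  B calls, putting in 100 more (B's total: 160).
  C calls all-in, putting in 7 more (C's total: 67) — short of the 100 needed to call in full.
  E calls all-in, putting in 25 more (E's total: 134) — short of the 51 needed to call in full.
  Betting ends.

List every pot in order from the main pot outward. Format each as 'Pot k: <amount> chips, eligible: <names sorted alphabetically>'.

Pot 1: 279 chips, eligible: A, B, C, E
Pot 2: 201 chips, eligible: A, B, E
Pot 3: 52 chips, eligible: A, B

Derivation:
Contributions: A=160, B=160, C=67, D=11, E=134
Folded: D
Pot levels (distinct totals of non-folded players): 67, 134, 160
Layer 1-67: A 67 + B 67 + C 67 + D 11 + E 67 = 279 chips; eligible A, B, C, E
Layer 68-134: 67 each from A, B, E = 67*3 = 201 chips; eligible A, B, E
Layer 135-160: 26 each from A, B = 26*2 = 52 chips; eligible A, B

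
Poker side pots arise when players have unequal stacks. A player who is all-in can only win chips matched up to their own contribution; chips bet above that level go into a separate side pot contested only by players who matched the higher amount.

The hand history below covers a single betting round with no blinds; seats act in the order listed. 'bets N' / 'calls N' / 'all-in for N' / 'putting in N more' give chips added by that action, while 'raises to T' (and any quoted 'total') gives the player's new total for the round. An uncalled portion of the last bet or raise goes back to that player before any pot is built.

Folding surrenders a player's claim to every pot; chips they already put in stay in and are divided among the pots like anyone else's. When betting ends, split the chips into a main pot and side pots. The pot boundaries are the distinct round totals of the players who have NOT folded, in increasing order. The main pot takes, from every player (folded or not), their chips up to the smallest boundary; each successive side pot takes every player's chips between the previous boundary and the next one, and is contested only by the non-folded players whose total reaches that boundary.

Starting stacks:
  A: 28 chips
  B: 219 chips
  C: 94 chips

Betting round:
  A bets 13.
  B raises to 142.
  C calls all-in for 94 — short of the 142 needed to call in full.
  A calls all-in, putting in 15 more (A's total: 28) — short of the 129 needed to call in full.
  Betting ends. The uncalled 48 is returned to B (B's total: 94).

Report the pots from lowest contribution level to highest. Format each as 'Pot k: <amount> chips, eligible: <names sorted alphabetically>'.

Pot 1: 84 chips, eligible: A, B, C
Pot 2: 132 chips, eligible: B, C

Derivation:
Contributions (after 48 returned to B): A=28, B=94, C=94
Pot levels (distinct totals of non-folded players): 28, 94
Layer 1-28: 28 each from A, B, C = 28*3 = 84 chips; eligible A, B, C
Layer 29-94: 66 each from B, C = 66*2 = 132 chips; eligible B, C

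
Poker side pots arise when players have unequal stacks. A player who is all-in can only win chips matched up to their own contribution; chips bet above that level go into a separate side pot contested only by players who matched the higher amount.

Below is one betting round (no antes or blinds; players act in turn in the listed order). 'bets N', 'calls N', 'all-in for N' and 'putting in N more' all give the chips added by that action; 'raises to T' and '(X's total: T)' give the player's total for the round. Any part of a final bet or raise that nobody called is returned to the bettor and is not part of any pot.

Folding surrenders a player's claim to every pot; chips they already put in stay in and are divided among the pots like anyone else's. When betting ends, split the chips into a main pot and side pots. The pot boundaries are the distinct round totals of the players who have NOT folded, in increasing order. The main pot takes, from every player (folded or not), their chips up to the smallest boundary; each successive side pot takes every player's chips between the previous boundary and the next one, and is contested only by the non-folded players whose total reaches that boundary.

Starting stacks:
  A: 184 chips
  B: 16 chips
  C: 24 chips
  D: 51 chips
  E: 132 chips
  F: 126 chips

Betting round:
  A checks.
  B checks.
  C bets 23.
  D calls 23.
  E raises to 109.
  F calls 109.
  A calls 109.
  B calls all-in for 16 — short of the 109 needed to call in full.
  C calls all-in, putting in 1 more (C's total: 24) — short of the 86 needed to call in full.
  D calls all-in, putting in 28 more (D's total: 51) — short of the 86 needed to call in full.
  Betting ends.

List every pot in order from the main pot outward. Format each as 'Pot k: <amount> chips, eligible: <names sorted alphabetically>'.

Pot 1: 96 chips, eligible: A, B, C, D, E, F
Pot 2: 40 chips, eligible: A, C, D, E, F
Pot 3: 108 chips, eligible: A, D, E, F
Pot 4: 174 chips, eligible: A, E, F

Derivation:
Contributions: A=109, B=16, C=24, D=51, E=109, F=109
Pot levels (distinct totals of non-folded players): 16, 24, 51, 109
Layer 1-16: 16 each from A, B, C, D, E, F = 16*6 = 96 chips; eligible A, B, C, D, E, F
Layer 17-24: 8 each from A, C, D, E, F = 8*5 = 40 chips; eligible A, C, D, E, F
Layer 25-51: 27 each from A, D, E, F = 27*4 = 108 chips; eligible A, D, E, F
Layer 52-109: 58 each from A, E, F = 58*3 = 174 chips; eligible A, E, F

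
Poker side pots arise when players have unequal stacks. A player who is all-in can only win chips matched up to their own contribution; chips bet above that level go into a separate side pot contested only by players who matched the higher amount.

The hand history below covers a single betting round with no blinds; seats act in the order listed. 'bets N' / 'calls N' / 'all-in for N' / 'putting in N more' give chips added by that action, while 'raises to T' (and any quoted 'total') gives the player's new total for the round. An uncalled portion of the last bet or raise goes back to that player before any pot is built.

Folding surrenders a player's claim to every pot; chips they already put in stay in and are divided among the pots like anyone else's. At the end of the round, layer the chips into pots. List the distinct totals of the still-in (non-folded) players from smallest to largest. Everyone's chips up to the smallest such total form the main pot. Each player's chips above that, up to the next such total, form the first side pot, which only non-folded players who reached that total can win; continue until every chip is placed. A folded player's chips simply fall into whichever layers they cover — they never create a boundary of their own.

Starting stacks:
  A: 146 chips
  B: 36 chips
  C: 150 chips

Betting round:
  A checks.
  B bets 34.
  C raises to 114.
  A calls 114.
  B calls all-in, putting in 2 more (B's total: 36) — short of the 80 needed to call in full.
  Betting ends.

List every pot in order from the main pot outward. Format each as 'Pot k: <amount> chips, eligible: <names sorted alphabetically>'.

Contributions: A=114, B=36, C=114
Pot levels (distinct totals of non-folded players): 36, 114
Layer 1-36: 36 each from A, B, C = 36*3 = 108 chips; eligible A, B, C
Layer 37-114: 78 each from A, C = 78*2 = 156 chips; eligible A, C

Pot 1: 108 chips, eligible: A, B, C
Pot 2: 156 chips, eligible: A, C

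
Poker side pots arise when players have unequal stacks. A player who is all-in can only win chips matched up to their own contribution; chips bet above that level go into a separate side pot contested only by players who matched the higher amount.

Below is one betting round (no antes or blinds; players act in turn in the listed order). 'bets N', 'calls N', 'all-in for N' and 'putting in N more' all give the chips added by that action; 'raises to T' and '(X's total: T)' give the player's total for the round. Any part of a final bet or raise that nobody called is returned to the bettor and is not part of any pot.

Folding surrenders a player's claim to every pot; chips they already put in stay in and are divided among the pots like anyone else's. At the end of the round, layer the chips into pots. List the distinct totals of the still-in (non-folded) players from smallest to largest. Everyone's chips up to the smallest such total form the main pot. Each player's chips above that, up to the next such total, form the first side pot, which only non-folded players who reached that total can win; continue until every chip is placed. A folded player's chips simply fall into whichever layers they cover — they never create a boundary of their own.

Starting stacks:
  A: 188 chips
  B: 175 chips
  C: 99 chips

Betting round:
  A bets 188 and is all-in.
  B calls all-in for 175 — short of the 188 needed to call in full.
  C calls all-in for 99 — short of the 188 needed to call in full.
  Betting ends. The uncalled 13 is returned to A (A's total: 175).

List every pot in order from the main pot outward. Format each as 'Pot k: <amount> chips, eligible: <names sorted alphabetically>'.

Pot 1: 297 chips, eligible: A, B, C
Pot 2: 152 chips, eligible: A, B

Derivation:
Contributions (after 13 returned to A): A=175, B=175, C=99
Pot levels (distinct totals of non-folded players): 99, 175
Layer 1-99: 99 each from A, B, C = 99*3 = 297 chips; eligible A, B, C
Layer 100-175: 76 each from A, B = 76*2 = 152 chips; eligible A, B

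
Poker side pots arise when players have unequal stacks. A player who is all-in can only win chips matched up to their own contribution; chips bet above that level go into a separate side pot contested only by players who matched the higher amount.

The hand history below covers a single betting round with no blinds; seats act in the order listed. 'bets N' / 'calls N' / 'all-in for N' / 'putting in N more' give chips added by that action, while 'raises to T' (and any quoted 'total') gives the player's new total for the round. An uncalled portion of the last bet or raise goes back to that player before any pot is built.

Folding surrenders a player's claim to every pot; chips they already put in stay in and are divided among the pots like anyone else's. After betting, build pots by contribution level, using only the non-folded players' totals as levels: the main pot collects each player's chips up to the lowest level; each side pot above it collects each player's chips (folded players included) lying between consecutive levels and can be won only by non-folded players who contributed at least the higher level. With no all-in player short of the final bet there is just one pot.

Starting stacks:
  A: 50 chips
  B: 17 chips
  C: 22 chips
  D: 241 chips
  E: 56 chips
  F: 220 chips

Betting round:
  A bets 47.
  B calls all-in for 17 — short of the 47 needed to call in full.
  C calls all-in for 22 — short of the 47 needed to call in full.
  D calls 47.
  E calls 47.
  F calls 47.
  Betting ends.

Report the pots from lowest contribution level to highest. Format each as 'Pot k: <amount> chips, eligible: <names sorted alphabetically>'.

Pot 1: 102 chips, eligible: A, B, C, D, E, F
Pot 2: 25 chips, eligible: A, C, D, E, F
Pot 3: 100 chips, eligible: A, D, E, F

Derivation:
Contributions: A=47, B=17, C=22, D=47, E=47, F=47
Pot levels (distinct totals of non-folded players): 17, 22, 47
Layer 1-17: 17 each from A, B, C, D, E, F = 17*6 = 102 chips; eligible A, B, C, D, E, F
Layer 18-22: 5 each from A, C, D, E, F = 5*5 = 25 chips; eligible A, C, D, E, F
Layer 23-47: 25 each from A, D, E, F = 25*4 = 100 chips; eligible A, D, E, F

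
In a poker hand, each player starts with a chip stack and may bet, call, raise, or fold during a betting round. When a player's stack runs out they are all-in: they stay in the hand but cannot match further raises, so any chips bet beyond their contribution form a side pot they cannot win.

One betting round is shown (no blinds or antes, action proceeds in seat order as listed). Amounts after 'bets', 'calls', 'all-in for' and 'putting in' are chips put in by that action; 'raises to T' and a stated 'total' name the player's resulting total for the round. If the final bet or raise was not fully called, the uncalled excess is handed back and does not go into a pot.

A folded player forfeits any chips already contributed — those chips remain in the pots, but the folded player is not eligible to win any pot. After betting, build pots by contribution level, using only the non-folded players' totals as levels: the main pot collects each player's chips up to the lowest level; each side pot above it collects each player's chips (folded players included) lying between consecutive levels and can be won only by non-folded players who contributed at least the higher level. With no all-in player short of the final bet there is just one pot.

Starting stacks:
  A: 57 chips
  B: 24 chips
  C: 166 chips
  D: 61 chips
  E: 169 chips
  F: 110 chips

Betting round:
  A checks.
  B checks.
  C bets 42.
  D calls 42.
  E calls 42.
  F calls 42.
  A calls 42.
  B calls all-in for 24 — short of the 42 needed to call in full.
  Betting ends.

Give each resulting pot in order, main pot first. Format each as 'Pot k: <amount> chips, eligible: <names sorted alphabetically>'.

Contributions: A=42, B=24, C=42, D=42, E=42, F=42
Pot levels (distinct totals of non-folded players): 24, 42
Layer 1-24: 24 each from A, B, C, D, E, F = 24*6 = 144 chips; eligible A, B, C, D, E, F
Layer 25-42: 18 each from A, C, D, E, F = 18*5 = 90 chips; eligible A, C, D, E, F

Pot 1: 144 chips, eligible: A, B, C, D, E, F
Pot 2: 90 chips, eligible: A, C, D, E, F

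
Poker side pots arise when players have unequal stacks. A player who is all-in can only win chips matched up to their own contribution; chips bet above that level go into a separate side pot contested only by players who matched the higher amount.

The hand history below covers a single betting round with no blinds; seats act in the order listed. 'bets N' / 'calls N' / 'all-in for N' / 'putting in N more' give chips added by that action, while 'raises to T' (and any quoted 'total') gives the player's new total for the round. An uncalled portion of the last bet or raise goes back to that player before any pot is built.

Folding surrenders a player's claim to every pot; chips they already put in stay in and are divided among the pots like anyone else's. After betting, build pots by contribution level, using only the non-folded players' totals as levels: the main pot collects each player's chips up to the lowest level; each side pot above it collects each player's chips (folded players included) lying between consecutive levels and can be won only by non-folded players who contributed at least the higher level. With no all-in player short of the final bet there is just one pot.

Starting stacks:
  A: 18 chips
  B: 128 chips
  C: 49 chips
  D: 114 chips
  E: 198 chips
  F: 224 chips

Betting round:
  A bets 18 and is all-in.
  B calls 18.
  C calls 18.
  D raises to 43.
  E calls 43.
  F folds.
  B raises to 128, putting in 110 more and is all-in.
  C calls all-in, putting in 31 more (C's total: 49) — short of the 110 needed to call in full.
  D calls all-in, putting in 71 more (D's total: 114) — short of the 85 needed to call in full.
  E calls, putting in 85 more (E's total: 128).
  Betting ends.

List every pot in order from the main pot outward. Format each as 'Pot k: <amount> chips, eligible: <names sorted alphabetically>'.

Contributions: A=18, B=128, C=49, D=114, E=128
Folded: F
Pot levels (distinct totals of non-folded players): 18, 49, 114, 128
Layer 1-18: 18 each from A, B, C, D, E = 18*5 = 90 chips; eligible A, B, C, D, E
Layer 19-49: 31 each from B, C, D, E = 31*4 = 124 chips; eligible B, C, D, E
Layer 50-114: 65 each from B, D, E = 65*3 = 195 chips; eligible B, D, E
Layer 115-128: 14 each from B, E = 14*2 = 28 chips; eligible B, E

Pot 1: 90 chips, eligible: A, B, C, D, E
Pot 2: 124 chips, eligible: B, C, D, E
Pot 3: 195 chips, eligible: B, D, E
Pot 4: 28 chips, eligible: B, E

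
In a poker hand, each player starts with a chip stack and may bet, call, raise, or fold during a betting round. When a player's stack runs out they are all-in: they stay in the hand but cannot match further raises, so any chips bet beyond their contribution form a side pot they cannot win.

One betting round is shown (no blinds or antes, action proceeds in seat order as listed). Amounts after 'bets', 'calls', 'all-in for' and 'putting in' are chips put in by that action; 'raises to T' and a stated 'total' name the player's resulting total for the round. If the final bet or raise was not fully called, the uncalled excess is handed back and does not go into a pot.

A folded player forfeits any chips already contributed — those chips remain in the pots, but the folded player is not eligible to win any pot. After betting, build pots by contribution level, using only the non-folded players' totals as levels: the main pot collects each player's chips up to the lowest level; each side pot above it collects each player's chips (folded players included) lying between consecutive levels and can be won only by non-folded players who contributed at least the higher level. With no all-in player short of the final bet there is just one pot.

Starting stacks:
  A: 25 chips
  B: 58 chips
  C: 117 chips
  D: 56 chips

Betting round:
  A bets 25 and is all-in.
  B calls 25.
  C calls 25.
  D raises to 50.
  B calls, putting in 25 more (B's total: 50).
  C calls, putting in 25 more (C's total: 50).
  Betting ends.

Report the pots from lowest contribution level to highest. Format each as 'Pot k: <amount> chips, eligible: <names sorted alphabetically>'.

Pot 1: 100 chips, eligible: A, B, C, D
Pot 2: 75 chips, eligible: B, C, D

Derivation:
Contributions: A=25, B=50, C=50, D=50
Pot levels (distinct totals of non-folded players): 25, 50
Layer 1-25: 25 each from A, B, C, D = 25*4 = 100 chips; eligible A, B, C, D
Layer 26-50: 25 each from B, C, D = 25*3 = 75 chips; eligible B, C, D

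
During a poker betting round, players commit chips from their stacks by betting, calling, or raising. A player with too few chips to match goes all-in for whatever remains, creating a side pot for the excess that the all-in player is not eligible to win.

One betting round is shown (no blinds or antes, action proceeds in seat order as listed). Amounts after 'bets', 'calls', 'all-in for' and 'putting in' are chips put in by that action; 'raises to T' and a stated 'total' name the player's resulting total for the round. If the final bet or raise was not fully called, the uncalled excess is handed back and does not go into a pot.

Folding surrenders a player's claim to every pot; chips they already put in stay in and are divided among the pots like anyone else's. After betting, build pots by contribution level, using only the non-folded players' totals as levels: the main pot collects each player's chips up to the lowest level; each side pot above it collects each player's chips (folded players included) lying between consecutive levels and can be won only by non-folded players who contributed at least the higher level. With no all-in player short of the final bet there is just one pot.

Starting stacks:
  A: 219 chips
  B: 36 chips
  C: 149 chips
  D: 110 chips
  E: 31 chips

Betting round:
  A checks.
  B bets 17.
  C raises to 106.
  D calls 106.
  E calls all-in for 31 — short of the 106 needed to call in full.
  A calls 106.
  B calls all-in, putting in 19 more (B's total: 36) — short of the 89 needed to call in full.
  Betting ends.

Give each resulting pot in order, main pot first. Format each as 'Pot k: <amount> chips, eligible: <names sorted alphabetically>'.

Pot 1: 155 chips, eligible: A, B, C, D, E
Pot 2: 20 chips, eligible: A, B, C, D
Pot 3: 210 chips, eligible: A, C, D

Derivation:
Contributions: A=106, B=36, C=106, D=106, E=31
Pot levels (distinct totals of non-folded players): 31, 36, 106
Layer 1-31: 31 each from A, B, C, D, E = 31*5 = 155 chips; eligible A, B, C, D, E
Layer 32-36: 5 each from A, B, C, D = 5*4 = 20 chips; eligible A, B, C, D
Layer 37-106: 70 each from A, C, D = 70*3 = 210 chips; eligible A, C, D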